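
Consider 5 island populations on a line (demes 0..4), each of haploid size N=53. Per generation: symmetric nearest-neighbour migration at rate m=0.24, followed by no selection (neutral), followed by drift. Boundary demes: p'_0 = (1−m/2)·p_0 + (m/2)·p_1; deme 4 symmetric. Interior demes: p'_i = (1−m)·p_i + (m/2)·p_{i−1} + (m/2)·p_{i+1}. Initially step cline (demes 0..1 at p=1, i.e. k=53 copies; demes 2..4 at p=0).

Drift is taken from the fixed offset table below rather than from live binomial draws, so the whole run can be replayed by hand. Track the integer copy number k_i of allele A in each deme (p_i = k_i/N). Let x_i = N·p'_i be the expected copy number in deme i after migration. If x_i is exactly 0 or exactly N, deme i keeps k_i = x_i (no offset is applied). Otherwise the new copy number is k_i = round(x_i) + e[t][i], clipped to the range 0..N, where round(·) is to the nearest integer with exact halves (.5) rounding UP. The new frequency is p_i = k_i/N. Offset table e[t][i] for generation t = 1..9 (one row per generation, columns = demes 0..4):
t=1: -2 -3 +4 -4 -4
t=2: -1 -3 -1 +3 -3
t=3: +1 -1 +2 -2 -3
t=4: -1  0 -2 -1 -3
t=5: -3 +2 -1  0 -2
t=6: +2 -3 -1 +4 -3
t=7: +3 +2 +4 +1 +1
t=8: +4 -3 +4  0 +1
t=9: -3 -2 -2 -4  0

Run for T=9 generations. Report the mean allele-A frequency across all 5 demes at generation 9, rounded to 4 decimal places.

0.3925

t=0: k=[53 53 0 0 0]
t=1: x=[53.0000 46.6400 6.3600 0.0000 0.0000] k=[53 44 10 0 0]
t=2: x=[51.9200 41.0000 12.8800 1.2000 0.0000] k=[51 38 12 4 0]
t=3: x=[49.4400 36.4400 14.1600 4.4800 0.4800] k=[50 35 16 2 0]
t=4: x=[48.2000 34.5200 16.6000 3.4400 0.2400] k=[47 35 15 2 0]
t=5: x=[45.5600 34.0400 15.8400 3.3200 0.2400] k=[43 36 15 3 0]
t=6: x=[42.1600 34.3200 16.0800 4.0800 0.3600] k=[44 31 15 8 0]
t=7: x=[42.4400 30.6400 16.0800 7.8800 0.9600] k=[45 33 20 9 2]
t=8: x=[43.5600 32.8800 20.2400 9.4800 2.8400] k=[48 30 24 9 4]
t=9: x=[45.8400 31.4400 22.9200 10.2000 4.6000] k=[43 29 21 6 5]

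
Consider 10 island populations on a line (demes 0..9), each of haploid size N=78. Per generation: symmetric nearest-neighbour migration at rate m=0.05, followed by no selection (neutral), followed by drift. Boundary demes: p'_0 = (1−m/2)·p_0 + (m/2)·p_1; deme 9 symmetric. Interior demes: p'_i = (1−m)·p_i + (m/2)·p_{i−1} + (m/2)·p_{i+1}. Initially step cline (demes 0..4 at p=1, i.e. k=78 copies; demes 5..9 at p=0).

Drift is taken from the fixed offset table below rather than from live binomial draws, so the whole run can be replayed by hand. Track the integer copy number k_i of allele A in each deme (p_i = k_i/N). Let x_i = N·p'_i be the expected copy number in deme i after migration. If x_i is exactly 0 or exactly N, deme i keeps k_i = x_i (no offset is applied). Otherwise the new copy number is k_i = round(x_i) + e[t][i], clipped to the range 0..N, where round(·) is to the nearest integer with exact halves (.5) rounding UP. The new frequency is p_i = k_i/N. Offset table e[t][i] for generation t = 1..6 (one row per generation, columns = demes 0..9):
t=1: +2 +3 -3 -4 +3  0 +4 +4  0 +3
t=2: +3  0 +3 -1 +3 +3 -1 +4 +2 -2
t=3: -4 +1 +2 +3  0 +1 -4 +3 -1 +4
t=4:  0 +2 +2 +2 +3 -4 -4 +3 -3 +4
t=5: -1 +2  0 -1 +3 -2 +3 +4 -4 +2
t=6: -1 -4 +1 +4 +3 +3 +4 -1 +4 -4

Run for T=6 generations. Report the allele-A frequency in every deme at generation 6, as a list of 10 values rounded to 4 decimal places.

[1.0000, 1.0000, 1.0000, 1.0000, 1.0000, 0.1538, 0.0897, 0.0000, 0.0000, 0.0000]

t=0: k=[78 78 78 78 78 0 0 0 0 0]
t=1: x=[78.0000 78.0000 78.0000 78.0000 76.0500 1.9500 0.0000 0.0000 0.0000 0.0000] k=[78 78 78 78 78 2 0 0 0 0]
t=2: x=[78.0000 78.0000 78.0000 78.0000 76.1000 3.8500 0.0500 0.0000 0.0000 0.0000] k=[78 78 78 78 78 7 0 0 0 0]
t=3: x=[78.0000 78.0000 78.0000 78.0000 76.2250 8.6000 0.1750 0.0000 0.0000 0.0000] k=[78 78 78 78 76 10 0 0 0 0]
t=4: x=[78.0000 78.0000 78.0000 77.9500 74.4000 11.4000 0.2500 0.0000 0.0000 0.0000] k=[78 78 78 78 77 7 0 0 0 0]
t=5: x=[78.0000 78.0000 78.0000 77.9750 75.2750 8.5750 0.1750 0.0000 0.0000 0.0000] k=[78 78 78 77 78 7 3 0 0 0]
t=6: x=[78.0000 78.0000 77.9750 77.0500 76.2000 8.6750 3.0250 0.0750 0.0000 0.0000] k=[78 78 78 78 78 12 7 0 0 0]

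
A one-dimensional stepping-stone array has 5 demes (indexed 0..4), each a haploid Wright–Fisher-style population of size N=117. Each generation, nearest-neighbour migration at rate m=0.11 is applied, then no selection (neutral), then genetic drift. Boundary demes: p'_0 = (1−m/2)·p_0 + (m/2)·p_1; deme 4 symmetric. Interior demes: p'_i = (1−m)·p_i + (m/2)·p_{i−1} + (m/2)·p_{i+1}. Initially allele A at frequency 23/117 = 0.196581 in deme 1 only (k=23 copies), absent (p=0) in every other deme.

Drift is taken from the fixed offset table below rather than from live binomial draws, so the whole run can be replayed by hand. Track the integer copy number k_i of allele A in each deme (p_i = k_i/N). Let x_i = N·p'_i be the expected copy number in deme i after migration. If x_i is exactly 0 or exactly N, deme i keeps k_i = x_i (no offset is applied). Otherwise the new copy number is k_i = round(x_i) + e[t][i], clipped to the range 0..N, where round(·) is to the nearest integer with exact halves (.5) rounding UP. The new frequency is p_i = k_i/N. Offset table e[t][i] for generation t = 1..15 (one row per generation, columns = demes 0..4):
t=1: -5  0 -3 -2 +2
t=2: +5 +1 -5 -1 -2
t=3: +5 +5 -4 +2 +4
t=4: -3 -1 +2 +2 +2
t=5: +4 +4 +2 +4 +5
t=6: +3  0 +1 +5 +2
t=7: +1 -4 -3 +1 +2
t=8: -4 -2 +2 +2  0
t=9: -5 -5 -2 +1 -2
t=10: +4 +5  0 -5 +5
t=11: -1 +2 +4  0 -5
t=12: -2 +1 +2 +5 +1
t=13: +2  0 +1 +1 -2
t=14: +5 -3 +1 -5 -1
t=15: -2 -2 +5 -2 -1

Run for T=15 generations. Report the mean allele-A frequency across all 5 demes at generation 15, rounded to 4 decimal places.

0.0872

t=0: k=[0 23 0 0 0]
t=1: x=[1.2650 20.4700 1.2650 0.0000 0.0000] k=[0 20 0 0 0]
t=2: x=[1.1000 17.8000 1.1000 0.0000 0.0000] k=[6 19 0 0 0]
t=3: x=[6.7150 17.2400 1.0450 0.0000 0.0000] k=[12 22 0 0 0]
t=4: x=[12.5500 20.2400 1.2100 0.0000 0.0000] k=[10 19 3 0 0]
t=5: x=[10.4950 17.6250 3.7150 0.1650 0.0000] k=[14 22 6 4 0]
t=6: x=[14.4400 20.6800 6.7700 3.8900 0.2200] k=[17 21 8 9 2]
t=7: x=[17.2200 20.0650 8.7700 8.5600 2.3850] k=[18 16 6 10 4]
t=8: x=[17.8900 15.5600 6.7700 9.4500 4.3300] k=[14 14 9 11 4]
t=9: x=[14.0000 13.7250 9.3850 10.5050 4.3850] k=[9 9 7 12 2]
t=10: x=[9.0000 8.8900 7.3850 11.1750 2.5500] k=[13 14 7 6 8]
t=11: x=[13.0550 13.5600 7.3300 6.1650 7.8900] k=[12 16 11 6 3]
t=12: x=[12.2200 15.5050 11.0000 6.1100 3.1650] k=[10 17 13 11 4]
t=13: x=[10.3850 16.3950 13.1100 10.7250 4.3850] k=[12 16 14 12 2]
t=14: x=[12.2200 15.6700 14.0000 11.5600 2.5500] k=[17 13 15 7 2]
t=15: x=[16.7800 13.3300 14.4500 7.1650 2.2750] k=[15 11 19 5 1]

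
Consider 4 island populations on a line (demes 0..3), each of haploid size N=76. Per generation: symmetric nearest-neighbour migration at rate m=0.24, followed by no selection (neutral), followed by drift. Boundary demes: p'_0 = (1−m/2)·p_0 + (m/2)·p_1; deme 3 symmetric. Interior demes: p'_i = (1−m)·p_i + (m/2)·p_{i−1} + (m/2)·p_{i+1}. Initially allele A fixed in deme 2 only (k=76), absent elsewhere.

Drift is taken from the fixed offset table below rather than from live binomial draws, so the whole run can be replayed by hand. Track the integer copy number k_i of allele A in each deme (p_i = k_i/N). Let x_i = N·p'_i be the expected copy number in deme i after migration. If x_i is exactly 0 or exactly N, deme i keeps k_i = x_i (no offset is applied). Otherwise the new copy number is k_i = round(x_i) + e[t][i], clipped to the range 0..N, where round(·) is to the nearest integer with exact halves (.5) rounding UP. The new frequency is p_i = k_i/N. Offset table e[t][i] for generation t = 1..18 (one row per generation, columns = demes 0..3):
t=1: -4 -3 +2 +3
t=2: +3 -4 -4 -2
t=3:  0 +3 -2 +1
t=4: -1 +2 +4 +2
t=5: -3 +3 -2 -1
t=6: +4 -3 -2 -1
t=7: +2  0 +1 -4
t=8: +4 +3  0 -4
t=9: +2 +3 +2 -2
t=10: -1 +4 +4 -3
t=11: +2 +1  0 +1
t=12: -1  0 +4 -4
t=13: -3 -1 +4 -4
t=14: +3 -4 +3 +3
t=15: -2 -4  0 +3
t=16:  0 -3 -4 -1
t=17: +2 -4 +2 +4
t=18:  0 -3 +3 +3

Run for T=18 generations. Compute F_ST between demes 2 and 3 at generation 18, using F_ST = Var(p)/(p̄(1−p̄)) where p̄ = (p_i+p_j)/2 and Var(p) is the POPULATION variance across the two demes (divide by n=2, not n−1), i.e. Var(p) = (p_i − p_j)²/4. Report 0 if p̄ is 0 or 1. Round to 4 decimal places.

t=0: k=[0 0 76 0]
t=1: x=[0.0000 9.1200 57.7600 9.1200] k=[0 6 60 12]
t=2: x=[0.7200 11.7600 47.7600 17.7600] k=[4 8 44 16]
t=3: x=[4.4800 11.8400 36.3200 19.3600] k=[4 15 34 20]
t=4: x=[5.3200 15.9600 30.0400 21.6800] k=[4 18 34 24]
t=5: x=[5.6800 18.2400 30.8800 25.2000] k=[3 21 29 24]
t=6: x=[5.1600 19.8000 27.4400 24.6000] k=[9 17 25 24]
t=7: x=[9.9600 17.0000 23.9200 24.1200] k=[12 17 25 20]
t=8: x=[12.6000 17.3600 23.4400 20.6000] k=[17 20 23 17]
t=9: x=[17.3600 20.0000 21.9200 17.7200] k=[19 23 24 16]
t=10: x=[19.4800 22.6400 22.9200 16.9600] k=[18 27 27 14]
t=11: x=[19.0800 25.9200 25.4400 15.5600] k=[21 27 25 17]
t=12: x=[21.7200 26.0400 24.2800 17.9600] k=[21 26 28 14]
t=13: x=[21.6000 25.6400 26.0800 15.6800] k=[19 25 30 12]
t=14: x=[19.7200 24.8800 27.2400 14.1600] k=[23 21 30 17]
t=15: x=[22.7600 22.3200 27.3600 18.5600] k=[21 18 27 22]
t=16: x=[20.6400 19.4400 25.3200 22.6000] k=[21 16 21 22]
t=17: x=[20.4000 17.2000 20.5200 21.8800] k=[22 13 23 26]
t=18: x=[20.9200 15.2800 22.1600 25.6400] k=[21 12 25 29]

0.0030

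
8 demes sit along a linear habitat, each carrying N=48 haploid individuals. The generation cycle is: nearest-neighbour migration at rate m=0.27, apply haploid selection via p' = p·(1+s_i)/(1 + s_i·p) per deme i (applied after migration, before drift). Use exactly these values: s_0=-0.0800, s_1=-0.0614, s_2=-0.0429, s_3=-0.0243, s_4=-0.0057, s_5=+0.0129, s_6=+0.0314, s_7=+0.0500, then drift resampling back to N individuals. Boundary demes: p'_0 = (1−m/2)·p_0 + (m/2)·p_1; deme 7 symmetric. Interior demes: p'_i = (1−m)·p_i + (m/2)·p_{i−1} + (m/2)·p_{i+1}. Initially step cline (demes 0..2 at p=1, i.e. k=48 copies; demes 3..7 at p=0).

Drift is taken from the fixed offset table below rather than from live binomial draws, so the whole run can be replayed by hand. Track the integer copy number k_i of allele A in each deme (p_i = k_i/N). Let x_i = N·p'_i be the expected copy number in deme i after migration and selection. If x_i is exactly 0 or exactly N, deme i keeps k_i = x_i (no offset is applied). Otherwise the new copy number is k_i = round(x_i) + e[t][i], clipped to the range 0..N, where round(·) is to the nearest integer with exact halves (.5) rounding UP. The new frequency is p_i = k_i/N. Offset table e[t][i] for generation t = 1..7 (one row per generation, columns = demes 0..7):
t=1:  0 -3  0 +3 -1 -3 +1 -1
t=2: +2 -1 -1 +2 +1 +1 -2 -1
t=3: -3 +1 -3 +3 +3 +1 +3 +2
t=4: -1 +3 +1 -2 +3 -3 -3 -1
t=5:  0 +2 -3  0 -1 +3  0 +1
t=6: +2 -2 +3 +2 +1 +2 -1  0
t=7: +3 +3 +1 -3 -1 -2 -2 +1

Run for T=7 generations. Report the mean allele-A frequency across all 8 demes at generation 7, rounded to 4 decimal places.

0.3958

t=0: k=[48 48 48 0 0 0 0 0]
t=1: x=[48.0000 48.0000 41.2703 6.3433 0.0000 0.0000 0.0000 0.0000] k=[48 48 41 9 0 0 0 0]
t=2: x=[48.0000 46.9945 37.2640 11.8837 1.2082 0.0000 0.0000 0.0000] k=[48 46 36 14 2 0 0 0]
t=3: x=[47.7067 44.7322 33.9482 15.0943 3.3322 0.2735 0.0000 0.0000] k=[45 46 31 18 6 1 0 0]
t=4: x=[44.9019 43.5929 30.7890 17.8583 6.9111 1.5592 0.1392 0.0000] k=[44 47 32 16 10 0 0 0]
t=5: x=[44.1177 44.3626 31.3920 17.0784 9.4167 1.3669 0.0000 0.0000] k=[44 46 28 17 8 4 0 0]
t=6: x=[43.9729 43.0244 28.4390 16.9990 8.6344 4.0472 0.5568 0.0000] k=[46 41 31 19 10 6 0 0]
t=7: x=[45.1064 39.9076 30.2423 19.1213 10.6276 5.7950 0.8350 0.0000] k=[48 43 31 16 10 4 0 0]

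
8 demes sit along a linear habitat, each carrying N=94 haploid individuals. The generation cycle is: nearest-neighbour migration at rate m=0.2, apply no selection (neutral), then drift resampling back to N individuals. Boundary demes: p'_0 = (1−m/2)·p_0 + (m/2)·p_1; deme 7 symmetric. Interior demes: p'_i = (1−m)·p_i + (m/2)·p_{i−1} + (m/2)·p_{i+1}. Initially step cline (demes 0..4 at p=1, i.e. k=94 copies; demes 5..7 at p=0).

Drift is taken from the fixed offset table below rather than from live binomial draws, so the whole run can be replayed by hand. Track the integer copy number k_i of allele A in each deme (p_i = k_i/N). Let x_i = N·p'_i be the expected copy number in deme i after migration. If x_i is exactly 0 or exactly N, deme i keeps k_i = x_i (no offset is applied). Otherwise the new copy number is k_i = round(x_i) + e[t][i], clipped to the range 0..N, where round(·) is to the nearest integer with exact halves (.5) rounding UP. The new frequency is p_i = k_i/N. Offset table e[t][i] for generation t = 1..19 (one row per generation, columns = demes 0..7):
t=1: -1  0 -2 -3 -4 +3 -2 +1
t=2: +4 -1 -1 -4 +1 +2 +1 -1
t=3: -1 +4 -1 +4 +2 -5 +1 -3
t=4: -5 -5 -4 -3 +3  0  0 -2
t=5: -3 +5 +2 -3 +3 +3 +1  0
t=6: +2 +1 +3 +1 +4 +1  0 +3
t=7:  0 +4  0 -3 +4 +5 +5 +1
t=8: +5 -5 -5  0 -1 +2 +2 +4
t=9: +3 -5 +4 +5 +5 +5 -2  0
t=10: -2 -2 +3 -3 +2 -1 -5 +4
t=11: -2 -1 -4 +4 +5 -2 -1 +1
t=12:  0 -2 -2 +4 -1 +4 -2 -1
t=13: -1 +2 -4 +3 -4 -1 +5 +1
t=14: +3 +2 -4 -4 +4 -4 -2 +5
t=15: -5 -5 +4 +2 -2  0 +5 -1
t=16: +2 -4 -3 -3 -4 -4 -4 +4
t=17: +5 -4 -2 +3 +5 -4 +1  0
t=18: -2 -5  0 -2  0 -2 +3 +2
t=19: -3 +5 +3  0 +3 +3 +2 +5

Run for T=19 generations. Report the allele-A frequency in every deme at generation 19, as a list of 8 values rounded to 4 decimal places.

[0.8936, 0.8511, 0.8617, 0.8191, 0.7234, 0.4681, 0.3936, 0.3830]

t=0: k=[94 94 94 94 94 0 0 0]
t=1: x=[94.0000 94.0000 94.0000 94.0000 84.6000 9.4000 0.0000 0.0000] k=[94 94 94 94 81 12 0 0]
t=2: x=[94.0000 94.0000 94.0000 92.7000 75.4000 17.7000 1.2000 0.0000] k=[94 94 94 89 76 20 2 0]
t=3: x=[94.0000 94.0000 93.5000 88.2000 71.7000 23.8000 3.6000 0.2000] k=[94 94 93 92 74 19 5 0]
t=4: x=[94.0000 93.9000 93.0000 90.3000 70.3000 23.1000 5.9000 0.5000] k=[94 89 89 87 73 23 6 0]
t=5: x=[93.5000 89.5000 88.8000 85.8000 69.4000 26.3000 7.1000 0.6000] k=[91 94 91 83 72 29 8 1]
t=6: x=[91.3000 93.4000 90.5000 82.7000 68.8000 31.2000 9.4000 1.7000] k=[93 94 94 84 73 32 9 5]
t=7: x=[93.1000 93.9000 93.0000 83.9000 70.0000 33.8000 10.9000 5.4000] k=[93 94 93 81 74 39 16 6]
t=8: x=[93.1000 93.8000 91.9000 81.5000 71.2000 40.2000 17.3000 7.0000] k=[94 89 87 82 70 42 19 11]
t=9: x=[93.5000 89.3000 86.7000 81.3000 68.4000 42.5000 20.5000 11.8000] k=[94 84 91 86 73 48 19 12]
t=10: x=[93.0000 85.7000 89.8000 85.2000 71.8000 47.6000 21.2000 12.7000] k=[91 84 93 82 74 47 16 17]
t=11: x=[90.3000 85.6000 91.0000 82.3000 72.1000 46.6000 19.2000 16.9000] k=[88 85 87 86 77 45 18 18]
t=12: x=[87.7000 85.5000 86.7000 85.2000 74.7000 45.5000 20.7000 18.0000] k=[88 84 85 89 74 50 19 17]
t=13: x=[87.6000 84.5000 85.3000 87.1000 73.1000 49.3000 21.9000 17.2000] k=[87 87 81 90 69 48 27 18]
t=14: x=[87.0000 86.4000 82.5000 87.0000 69.0000 48.0000 28.2000 18.9000] k=[90 88 79 83 73 44 26 24]
t=15: x=[89.8000 87.3000 80.3000 81.6000 71.1000 45.1000 27.6000 24.2000] k=[85 82 84 84 69 45 33 23]
t=16: x=[84.7000 82.5000 83.8000 82.5000 68.1000 46.2000 33.2000 24.0000] k=[87 79 81 80 64 42 29 28]
t=17: x=[86.2000 80.0000 80.7000 78.5000 63.4000 42.9000 30.2000 28.1000] k=[91 76 79 82 68 39 31 28]
t=18: x=[89.5000 77.8000 79.0000 80.3000 66.5000 41.1000 31.5000 28.3000] k=[88 73 79 78 67 39 35 30]
t=19: x=[86.5000 75.1000 78.3000 77.0000 65.3000 41.4000 34.9000 30.5000] k=[84 80 81 77 68 44 37 36]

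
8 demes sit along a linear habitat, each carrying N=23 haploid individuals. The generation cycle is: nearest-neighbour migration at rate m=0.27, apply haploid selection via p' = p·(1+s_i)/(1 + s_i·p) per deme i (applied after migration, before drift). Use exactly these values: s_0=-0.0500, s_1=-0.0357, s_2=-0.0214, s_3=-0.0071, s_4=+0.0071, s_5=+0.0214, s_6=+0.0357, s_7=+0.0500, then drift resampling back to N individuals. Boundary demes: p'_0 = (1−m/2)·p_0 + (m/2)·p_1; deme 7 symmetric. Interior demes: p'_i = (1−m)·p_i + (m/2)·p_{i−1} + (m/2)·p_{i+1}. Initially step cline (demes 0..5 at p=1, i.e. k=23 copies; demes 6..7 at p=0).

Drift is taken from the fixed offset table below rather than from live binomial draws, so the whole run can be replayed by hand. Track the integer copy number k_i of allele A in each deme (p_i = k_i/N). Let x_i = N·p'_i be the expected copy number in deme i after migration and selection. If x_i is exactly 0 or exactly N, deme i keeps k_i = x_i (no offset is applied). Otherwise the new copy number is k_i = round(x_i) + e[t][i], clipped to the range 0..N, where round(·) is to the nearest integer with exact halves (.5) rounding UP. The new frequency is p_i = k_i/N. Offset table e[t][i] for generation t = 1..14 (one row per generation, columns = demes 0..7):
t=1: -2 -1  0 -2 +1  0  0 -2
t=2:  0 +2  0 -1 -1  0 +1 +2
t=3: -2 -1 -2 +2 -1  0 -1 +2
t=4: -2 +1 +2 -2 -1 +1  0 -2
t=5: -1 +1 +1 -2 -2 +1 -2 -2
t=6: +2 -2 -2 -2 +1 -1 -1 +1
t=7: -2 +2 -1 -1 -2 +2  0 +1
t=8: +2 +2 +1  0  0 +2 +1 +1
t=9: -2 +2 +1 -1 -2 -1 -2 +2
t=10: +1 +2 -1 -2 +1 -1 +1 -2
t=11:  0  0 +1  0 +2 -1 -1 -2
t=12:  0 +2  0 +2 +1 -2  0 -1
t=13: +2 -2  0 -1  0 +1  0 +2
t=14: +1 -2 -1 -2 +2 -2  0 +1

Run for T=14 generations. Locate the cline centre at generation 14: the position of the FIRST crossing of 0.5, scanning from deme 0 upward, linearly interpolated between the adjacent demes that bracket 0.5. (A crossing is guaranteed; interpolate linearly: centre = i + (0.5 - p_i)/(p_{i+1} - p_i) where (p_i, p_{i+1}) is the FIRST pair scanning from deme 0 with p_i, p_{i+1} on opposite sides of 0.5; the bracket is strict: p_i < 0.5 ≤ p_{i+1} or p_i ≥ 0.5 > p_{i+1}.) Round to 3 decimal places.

4.929

t=0: k=[23 23 23 23 23 23 0 0]
t=1: x=[23.0000 23.0000 23.0000 23.0000 23.0000 19.9514 3.2004 0.0000] k=[23 23 23 23 23 20 3 0]
t=2: x=[23.0000 23.0000 23.0000 23.0000 22.5978 18.1910 5.0264 0.4249] k=[23 23 23 23 22 18 6 2]
t=3: x=[23.0000 23.0000 23.0000 22.8640 21.6043 17.0142 7.2530 2.6524] k=[23 23 23 23 21 17 6 5]
t=4: x=[23.0000 23.0000 23.0000 22.7281 20.7444 16.1572 7.5265 5.3322] k=[23 23 23 21 20 17 8 3]
t=5: x=[23.0000 23.0000 22.7242 21.1228 19.7498 16.2911 8.7292 3.8282] k=[23 23 23 19 18 17 7 2]
t=6: x=[23.0000 23.0000 22.4485 19.3833 18.0276 15.8894 7.8554 2.7925] k=[23 23 20 17 19 15 7 4]
t=7: x=[23.0000 22.5803 19.9431 17.6458 18.2169 14.5734 7.8554 4.5814] k=[23 23 19 17 16 17 8 6]
t=8: x=[23.0000 22.4405 19.2019 17.1038 16.3036 15.7555 9.1375 6.4950] k=[23 23 20 17 16 18 10 7]
t=9: x=[23.0000 22.5803 19.9431 17.2393 16.4382 16.7469 10.8759 7.6521] k=[23 23 21 16 14 16 9 10]
t=10: x=[23.0000 22.7201 20.5480 16.3714 14.5778 14.8965 10.2790 10.1408] k=[23 23 20 14 16 14 11 8]
t=11: x=[23.0000 22.5803 19.5318 15.0430 15.4958 13.9813 11.2014 8.6669] k=[23 23 21 15 17 13 10 7]
t=12: x=[23.0000 22.7201 20.4107 16.0455 16.2239 13.2541 10.1987 7.6521] k=[23 23 20 18 17 11 10 7]
t=13: x=[23.0000 22.5803 20.0803 18.1076 16.3585 11.7967 9.9274 7.6521] k=[23 21 20 17 16 13 10 10]
t=14: x=[22.7160 21.0717 19.6688 17.2393 15.7651 13.1195 10.6052 10.2766] k=[23 19 19 15 18 11 11 11]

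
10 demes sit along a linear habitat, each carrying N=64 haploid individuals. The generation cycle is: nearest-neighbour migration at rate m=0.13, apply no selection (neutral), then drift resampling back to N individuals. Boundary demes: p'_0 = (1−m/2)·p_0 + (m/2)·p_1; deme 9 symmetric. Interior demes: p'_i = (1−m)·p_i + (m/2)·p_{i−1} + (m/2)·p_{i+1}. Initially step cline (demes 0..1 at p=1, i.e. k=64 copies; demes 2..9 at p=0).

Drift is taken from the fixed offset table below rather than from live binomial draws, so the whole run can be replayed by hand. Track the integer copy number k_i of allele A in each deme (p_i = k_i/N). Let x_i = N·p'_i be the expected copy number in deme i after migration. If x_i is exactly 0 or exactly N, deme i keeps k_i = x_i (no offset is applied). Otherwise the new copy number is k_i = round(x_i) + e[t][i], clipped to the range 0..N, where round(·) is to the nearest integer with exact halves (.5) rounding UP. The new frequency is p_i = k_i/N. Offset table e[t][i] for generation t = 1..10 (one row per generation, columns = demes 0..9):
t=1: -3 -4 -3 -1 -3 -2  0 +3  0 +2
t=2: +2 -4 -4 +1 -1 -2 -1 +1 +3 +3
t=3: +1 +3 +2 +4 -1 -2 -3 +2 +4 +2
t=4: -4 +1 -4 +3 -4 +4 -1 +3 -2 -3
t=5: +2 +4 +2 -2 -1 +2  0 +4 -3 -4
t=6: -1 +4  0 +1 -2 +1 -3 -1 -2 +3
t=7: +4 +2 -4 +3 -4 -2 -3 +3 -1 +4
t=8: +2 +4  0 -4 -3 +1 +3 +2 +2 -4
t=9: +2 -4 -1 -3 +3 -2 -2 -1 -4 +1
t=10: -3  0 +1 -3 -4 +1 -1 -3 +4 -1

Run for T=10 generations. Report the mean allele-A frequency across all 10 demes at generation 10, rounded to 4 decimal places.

0.1953

t=0: k=[64 64 0 0 0 0 0 0 0 0]
t=1: x=[64.0000 59.8400 4.1600 0.0000 0.0000 0.0000 0.0000 0.0000 0.0000 0.0000] k=[64 56 1 0 0 0 0 0 0 0]
t=2: x=[63.4800 52.9450 4.5100 0.0650 0.0000 0.0000 0.0000 0.0000 0.0000 0.0000] k=[64 49 1 1 0 0 0 0 0 0]
t=3: x=[63.0250 46.8550 4.1200 0.9350 0.0650 0.0000 0.0000 0.0000 0.0000 0.0000] k=[64 50 6 5 0 0 0 0 0 0]
t=4: x=[63.0900 48.0500 8.7950 4.7400 0.3250 0.0000 0.0000 0.0000 0.0000 0.0000] k=[59 49 5 8 0 0 0 0 0 0]
t=5: x=[58.3500 46.7900 8.0550 7.2850 0.5200 0.0000 0.0000 0.0000 0.0000 0.0000] k=[60 51 10 5 0 0 0 0 0 0]
t=6: x=[59.4150 48.9200 12.3400 5.0000 0.3250 0.0000 0.0000 0.0000 0.0000 0.0000] k=[58 53 12 6 0 0 0 0 0 0]
t=7: x=[57.6750 50.6600 14.2750 6.0000 0.3900 0.0000 0.0000 0.0000 0.0000 0.0000] k=[62 53 10 9 0 0 0 0 0 0]
t=8: x=[61.4150 50.7900 12.7300 8.4800 0.5850 0.0000 0.0000 0.0000 0.0000 0.0000] k=[63 55 13 4 0 0 0 0 0 0]
t=9: x=[62.4800 52.7900 15.1450 4.3250 0.2600 0.0000 0.0000 0.0000 0.0000 0.0000] k=[64 49 14 1 3 0 0 0 0 0]
t=10: x=[63.0250 47.7000 15.4300 1.9750 2.6750 0.1950 0.0000 0.0000 0.0000 0.0000] k=[60 48 16 0 0 1 0 0 0 0]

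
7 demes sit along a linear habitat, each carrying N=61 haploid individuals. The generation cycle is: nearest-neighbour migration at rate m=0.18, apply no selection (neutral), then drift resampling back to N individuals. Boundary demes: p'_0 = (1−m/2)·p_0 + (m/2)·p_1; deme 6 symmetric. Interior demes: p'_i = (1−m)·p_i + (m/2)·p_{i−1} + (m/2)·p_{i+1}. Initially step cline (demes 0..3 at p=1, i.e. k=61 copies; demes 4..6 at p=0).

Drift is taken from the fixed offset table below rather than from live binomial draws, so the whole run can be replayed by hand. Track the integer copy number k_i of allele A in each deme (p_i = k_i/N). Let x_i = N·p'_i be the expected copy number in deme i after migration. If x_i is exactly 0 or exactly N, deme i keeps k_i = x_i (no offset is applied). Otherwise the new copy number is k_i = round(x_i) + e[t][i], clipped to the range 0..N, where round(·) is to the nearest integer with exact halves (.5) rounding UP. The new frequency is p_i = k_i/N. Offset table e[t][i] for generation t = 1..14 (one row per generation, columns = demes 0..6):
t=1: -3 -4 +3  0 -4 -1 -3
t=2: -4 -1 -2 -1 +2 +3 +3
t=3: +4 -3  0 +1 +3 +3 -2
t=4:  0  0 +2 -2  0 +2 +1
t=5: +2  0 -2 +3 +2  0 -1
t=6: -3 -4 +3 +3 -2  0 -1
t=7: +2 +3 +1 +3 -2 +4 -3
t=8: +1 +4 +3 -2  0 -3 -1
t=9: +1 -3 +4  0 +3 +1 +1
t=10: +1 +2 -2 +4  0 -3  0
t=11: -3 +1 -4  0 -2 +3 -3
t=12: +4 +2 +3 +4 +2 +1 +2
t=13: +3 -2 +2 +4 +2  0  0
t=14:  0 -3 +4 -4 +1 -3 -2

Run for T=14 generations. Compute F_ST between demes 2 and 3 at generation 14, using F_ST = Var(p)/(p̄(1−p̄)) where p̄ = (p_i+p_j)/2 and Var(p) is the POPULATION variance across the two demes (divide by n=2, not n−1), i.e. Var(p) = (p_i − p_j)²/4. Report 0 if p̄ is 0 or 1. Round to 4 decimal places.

0.1296

t=0: k=[61 61 61 61 0 0 0]
t=1: x=[61.0000 61.0000 61.0000 55.5100 5.4900 0.0000 0.0000] k=[61 61 61 56 1 0 0]
t=2: x=[61.0000 61.0000 60.5500 51.5000 5.8600 0.0900 0.0000] k=[61 61 59 51 8 3 0]
t=3: x=[61.0000 60.8200 58.4600 47.8500 11.4200 3.1800 0.2700] k=[61 58 58 49 14 6 0]
t=4: x=[60.7300 58.2700 57.1900 46.6600 16.4300 6.1800 0.5400] k=[61 58 59 45 16 8 2]
t=5: x=[60.7300 58.3600 57.6500 43.6500 17.8900 8.1800 2.5400] k=[61 58 56 47 20 8 2]
t=6: x=[60.7300 58.0900 55.3700 45.3800 21.3500 8.5400 2.5400] k=[58 54 58 48 19 9 2]
t=7: x=[57.6400 54.7200 56.7400 46.2900 20.7100 9.2700 2.6300] k=[60 58 58 49 19 13 0]
t=8: x=[59.8200 58.1800 57.1900 47.1100 21.1600 12.3700 1.1700] k=[61 61 60 45 21 9 0]
t=9: x=[61.0000 60.9100 58.7400 44.1900 22.0800 9.2700 0.8100] k=[61 58 61 44 25 10 2]
t=10: x=[60.7300 58.5400 59.2000 43.8200 25.3600 10.6300 2.7200] k=[61 61 57 48 25 8 3]
t=11: x=[61.0000 60.6400 56.5500 46.7400 25.5400 9.0800 3.4500] k=[61 61 53 47 24 12 0]
t=12: x=[61.0000 60.2800 53.1800 45.4700 24.9900 12.0000 1.0800] k=[61 61 56 49 27 13 3]
t=13: x=[61.0000 60.5500 55.8200 47.6500 27.7200 13.3600 3.9000] k=[61 59 58 52 30 13 4]
t=14: x=[60.8200 59.0900 57.5500 50.5600 30.4500 13.7200 4.8100] k=[61 56 61 47 31 11 3]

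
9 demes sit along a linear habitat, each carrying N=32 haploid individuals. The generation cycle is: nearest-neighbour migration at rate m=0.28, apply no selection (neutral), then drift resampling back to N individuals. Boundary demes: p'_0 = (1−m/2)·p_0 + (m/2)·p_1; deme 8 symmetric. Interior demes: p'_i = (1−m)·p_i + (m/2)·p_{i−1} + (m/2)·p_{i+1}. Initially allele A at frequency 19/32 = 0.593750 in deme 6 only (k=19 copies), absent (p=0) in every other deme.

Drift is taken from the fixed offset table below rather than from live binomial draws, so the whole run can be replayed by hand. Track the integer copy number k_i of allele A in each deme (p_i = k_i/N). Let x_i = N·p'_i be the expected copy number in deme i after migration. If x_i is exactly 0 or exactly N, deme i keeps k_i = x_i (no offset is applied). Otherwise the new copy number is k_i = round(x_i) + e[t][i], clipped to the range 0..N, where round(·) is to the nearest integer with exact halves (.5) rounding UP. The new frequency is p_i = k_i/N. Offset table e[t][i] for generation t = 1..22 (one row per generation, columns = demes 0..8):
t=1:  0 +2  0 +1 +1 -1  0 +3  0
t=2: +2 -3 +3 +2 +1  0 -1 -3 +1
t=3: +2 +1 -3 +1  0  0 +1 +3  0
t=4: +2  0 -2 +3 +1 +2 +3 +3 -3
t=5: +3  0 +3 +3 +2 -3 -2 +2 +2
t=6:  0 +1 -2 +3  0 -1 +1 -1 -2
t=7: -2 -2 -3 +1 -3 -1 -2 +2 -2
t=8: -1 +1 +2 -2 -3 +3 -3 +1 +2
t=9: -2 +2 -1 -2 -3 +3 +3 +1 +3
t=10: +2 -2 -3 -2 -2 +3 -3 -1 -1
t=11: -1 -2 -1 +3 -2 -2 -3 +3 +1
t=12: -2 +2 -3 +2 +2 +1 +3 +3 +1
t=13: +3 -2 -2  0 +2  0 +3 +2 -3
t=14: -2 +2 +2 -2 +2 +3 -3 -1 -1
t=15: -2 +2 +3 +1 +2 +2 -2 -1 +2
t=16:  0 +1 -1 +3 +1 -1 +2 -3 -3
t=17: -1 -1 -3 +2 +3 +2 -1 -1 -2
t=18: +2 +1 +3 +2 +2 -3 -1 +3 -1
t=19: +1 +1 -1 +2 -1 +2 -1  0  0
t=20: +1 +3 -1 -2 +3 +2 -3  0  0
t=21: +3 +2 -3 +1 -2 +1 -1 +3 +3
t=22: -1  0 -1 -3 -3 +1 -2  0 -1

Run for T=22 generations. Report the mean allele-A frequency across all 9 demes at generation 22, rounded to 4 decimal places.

t=0: k=[0 0 0 0 0 0 19 0 0]
t=1: x=[0.0000 0.0000 0.0000 0.0000 0.0000 2.6600 13.6800 2.6600 0.0000] k=[0 0 0 0 0 2 14 6 0]
t=2: x=[0.0000 0.0000 0.0000 0.0000 0.2800 3.4000 11.2000 6.2800 0.8400] k=[0 0 0 0 1 3 10 3 2]
t=3: x=[0.0000 0.0000 0.0000 0.1400 1.1400 3.7000 8.0400 3.8400 2.1400] k=[0 0 0 1 1 4 9 7 2]
t=4: x=[0.0000 0.0000 0.1400 0.8600 1.4200 4.2800 8.0200 6.5800 2.7000] k=[0 0 0 4 2 6 11 10 0]
t=5: x=[0.0000 0.0000 0.5600 3.1600 2.8400 6.1400 10.1600 8.7400 1.4000] k=[0 0 4 6 5 3 8 11 3]
t=6: x=[0.0000 0.5600 3.7200 5.5800 4.8600 3.9800 7.7200 9.4600 4.1200] k=[0 2 2 9 5 3 9 8 2]
t=7: x=[0.2800 1.7200 2.9800 7.4600 5.2800 4.1200 8.0200 7.3000 2.8400] k=[0 0 0 8 2 3 6 9 1]
t=8: x=[0.0000 0.0000 1.1200 6.0400 2.9800 3.2800 6.0000 7.4600 2.1200] k=[0 0 3 4 0 6 3 8 4]
t=9: x=[0.0000 0.4200 2.7200 3.3000 1.4000 4.7400 4.1200 6.7400 4.5600] k=[0 2 2 1 0 8 7 8 8]
t=10: x=[0.2800 1.7200 1.8600 1.0000 1.2600 6.7400 7.2800 7.8600 8.0000] k=[2 0 0 0 0 10 4 7 7]
t=11: x=[1.7200 0.2800 0.0000 0.0000 1.4000 7.7600 5.2600 6.5800 7.0000] k=[1 0 0 0 0 6 2 10 8]
t=12: x=[0.8600 0.1400 0.0000 0.0000 0.8400 4.6000 3.6800 8.6000 8.2800] k=[0 2 0 0 3 6 7 12 9]
t=13: x=[0.2800 1.4400 0.2800 0.4200 3.0000 5.7200 7.5600 10.8800 9.4200] k=[3 0 0 0 5 6 11 13 6]
t=14: x=[2.5800 0.4200 0.0000 0.7000 4.4400 6.5600 10.5800 11.7400 6.9800] k=[1 2 0 0 6 10 8 11 6]
t=15: x=[1.1400 1.5800 0.2800 0.8400 5.7200 9.1600 8.7000 9.8800 6.7000] k=[0 4 3 2 8 11 7 9 9]
t=16: x=[0.5600 3.3000 3.0000 2.9800 7.5800 10.0200 7.8400 8.7200 9.0000] k=[1 4 2 6 9 9 10 6 6]
t=17: x=[1.4200 3.3000 2.8400 5.8600 8.5800 9.1400 9.3000 6.5600 6.0000] k=[0 2 0 8 12 11 8 6 4]
t=18: x=[0.2800 1.4400 1.4000 7.4400 11.3000 10.7200 8.1400 6.0000 4.2800] k=[2 2 4 9 13 8 7 9 3]
t=19: x=[2.0000 2.2800 4.4200 8.8600 11.7400 8.5600 7.4200 7.8800 3.8400] k=[3 3 3 11 11 11 6 8 4]
t=20: x=[3.0000 3.0000 4.1200 9.8800 11.0000 10.3000 6.9800 7.1600 4.5600] k=[4 6 3 8 14 12 4 7 5]
t=21: x=[4.2800 5.3000 4.1200 8.1400 12.8800 11.1600 5.5400 6.3000 5.2800] k=[7 7 1 9 11 12 5 9 8]
t=22: x=[7.0000 6.1600 2.9600 8.1600 10.8600 10.8800 6.5400 8.3000 8.1400] k=[6 6 2 5 8 12 5 8 7]

0.2049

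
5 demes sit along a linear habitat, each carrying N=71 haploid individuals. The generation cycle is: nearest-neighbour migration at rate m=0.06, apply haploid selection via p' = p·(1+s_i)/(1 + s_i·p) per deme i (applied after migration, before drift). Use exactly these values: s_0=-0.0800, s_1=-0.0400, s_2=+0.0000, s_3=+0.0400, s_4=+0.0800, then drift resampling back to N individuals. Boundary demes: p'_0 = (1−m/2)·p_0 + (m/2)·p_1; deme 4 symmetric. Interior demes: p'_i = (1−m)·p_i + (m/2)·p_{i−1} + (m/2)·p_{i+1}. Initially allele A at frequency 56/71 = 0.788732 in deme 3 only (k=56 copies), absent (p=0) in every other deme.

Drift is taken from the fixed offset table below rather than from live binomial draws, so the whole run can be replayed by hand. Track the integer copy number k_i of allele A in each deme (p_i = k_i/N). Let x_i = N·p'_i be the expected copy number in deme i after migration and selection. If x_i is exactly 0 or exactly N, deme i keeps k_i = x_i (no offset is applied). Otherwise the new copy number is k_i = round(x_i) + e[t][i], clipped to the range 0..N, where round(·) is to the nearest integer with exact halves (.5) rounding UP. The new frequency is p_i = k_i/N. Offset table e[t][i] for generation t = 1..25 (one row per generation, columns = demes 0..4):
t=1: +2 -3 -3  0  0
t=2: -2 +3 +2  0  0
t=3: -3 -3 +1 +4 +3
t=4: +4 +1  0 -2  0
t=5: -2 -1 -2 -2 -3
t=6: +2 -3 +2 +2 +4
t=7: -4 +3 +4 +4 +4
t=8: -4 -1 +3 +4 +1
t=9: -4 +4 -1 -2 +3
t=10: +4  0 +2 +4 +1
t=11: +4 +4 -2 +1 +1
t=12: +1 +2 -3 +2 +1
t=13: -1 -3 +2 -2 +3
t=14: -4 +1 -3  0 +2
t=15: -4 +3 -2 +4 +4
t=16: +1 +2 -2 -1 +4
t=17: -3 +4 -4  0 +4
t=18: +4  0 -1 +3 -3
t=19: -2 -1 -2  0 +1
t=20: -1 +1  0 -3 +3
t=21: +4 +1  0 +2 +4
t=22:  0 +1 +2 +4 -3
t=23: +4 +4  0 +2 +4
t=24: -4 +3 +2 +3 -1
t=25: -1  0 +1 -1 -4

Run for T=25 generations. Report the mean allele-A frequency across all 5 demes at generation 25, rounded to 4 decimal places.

t=0: k=[0 0 0 56 0]
t=1: x=[0.0000 0.0000 1.6800 53.1688 1.8110] k=[0 0 0 53 2]
t=2: x=[0.0000 0.0000 1.5900 50.4573 3.7973] k=[0 0 4 50 4]
t=3: x=[0.0000 0.1152 5.2600 47.8560 5.7754] k=[0 0 6 52 9]
t=4: x=[0.0000 0.1728 7.2000 49.9160 10.9858] k=[0 1 7 48 11]
t=5: x=[0.0276 1.1047 8.0500 46.2955 12.9027] k=[0 0 6 44 10]
t=6: x=[0.0000 0.1728 6.9600 42.5115 11.7556] k=[0 0 9 45 16]
t=7: x=[0.0000 0.2592 9.8100 43.7118 17.8797] k=[0 3 14 48 22]
t=8: x=[0.0828 3.1161 14.6900 46.8291 23.9867] k=[0 2 18 51 25]
t=9: x=[0.0552 2.3264 18.5100 49.8175 27.0565] k=[0 6 18 48 30]
t=10: x=[0.1656 5.9535 18.5400 47.1847 31.8860] k=[4 6 21 51 33]
t=11: x=[3.7524 6.1566 21.4500 50.1424 34.9041] k=[8 10 19 51 36]
t=12: x=[7.4832 9.8583 19.6900 50.1719 37.8130] k=[8 12 17 52 39]
t=13: x=[7.5394 11.6276 17.9000 51.1261 40.7333] k=[7 9 20 49 44]
t=14: x=[6.5473 8.9459 20.5400 48.5859 45.4224] k=[3 10 18 49 47]
t=15: x=[2.9639 9.6835 18.6900 48.6155 48.2655] k=[0 13 17 53 52]
t=16: x=[0.3590 12.3091 17.9600 52.4328 53.0805] k=[1 14 16 51 57]
t=17: x=[1.2808 13.2251 16.9900 50.7032 57.6732] k=[0 17 13 51 62]
t=18: x=[0.4695 15.8615 14.2600 50.7622 62.2762] k=[4 16 13 54 59]
t=19: x=[4.0310 15.0599 14.3200 53.4434 59.6056] k=[2 14 12 53 61]
t=20: x=[2.1770 13.1373 13.2900 52.5506 61.4161] k=[1 14 13 50 64]
t=21: x=[1.2808 13.1373 14.1400 49.8963 64.0760] k=[5 14 14 52 68]
t=22: x=[4.8774 13.2836 15.1400 51.8927 67.7660] k=[5 14 17 56 65]
t=23: x=[4.8774 13.3713 18.0800 55.5787 65.1562] k=[9 17 18 58 69]
t=24: x=[8.5902 16.2723 19.1700 57.5625 68.8373] k=[5 19 21 61 68]
t=25: x=[5.0170 18.0843 22.1400 60.3694 68.0178] k=[4 18 23 59 64]

0.4732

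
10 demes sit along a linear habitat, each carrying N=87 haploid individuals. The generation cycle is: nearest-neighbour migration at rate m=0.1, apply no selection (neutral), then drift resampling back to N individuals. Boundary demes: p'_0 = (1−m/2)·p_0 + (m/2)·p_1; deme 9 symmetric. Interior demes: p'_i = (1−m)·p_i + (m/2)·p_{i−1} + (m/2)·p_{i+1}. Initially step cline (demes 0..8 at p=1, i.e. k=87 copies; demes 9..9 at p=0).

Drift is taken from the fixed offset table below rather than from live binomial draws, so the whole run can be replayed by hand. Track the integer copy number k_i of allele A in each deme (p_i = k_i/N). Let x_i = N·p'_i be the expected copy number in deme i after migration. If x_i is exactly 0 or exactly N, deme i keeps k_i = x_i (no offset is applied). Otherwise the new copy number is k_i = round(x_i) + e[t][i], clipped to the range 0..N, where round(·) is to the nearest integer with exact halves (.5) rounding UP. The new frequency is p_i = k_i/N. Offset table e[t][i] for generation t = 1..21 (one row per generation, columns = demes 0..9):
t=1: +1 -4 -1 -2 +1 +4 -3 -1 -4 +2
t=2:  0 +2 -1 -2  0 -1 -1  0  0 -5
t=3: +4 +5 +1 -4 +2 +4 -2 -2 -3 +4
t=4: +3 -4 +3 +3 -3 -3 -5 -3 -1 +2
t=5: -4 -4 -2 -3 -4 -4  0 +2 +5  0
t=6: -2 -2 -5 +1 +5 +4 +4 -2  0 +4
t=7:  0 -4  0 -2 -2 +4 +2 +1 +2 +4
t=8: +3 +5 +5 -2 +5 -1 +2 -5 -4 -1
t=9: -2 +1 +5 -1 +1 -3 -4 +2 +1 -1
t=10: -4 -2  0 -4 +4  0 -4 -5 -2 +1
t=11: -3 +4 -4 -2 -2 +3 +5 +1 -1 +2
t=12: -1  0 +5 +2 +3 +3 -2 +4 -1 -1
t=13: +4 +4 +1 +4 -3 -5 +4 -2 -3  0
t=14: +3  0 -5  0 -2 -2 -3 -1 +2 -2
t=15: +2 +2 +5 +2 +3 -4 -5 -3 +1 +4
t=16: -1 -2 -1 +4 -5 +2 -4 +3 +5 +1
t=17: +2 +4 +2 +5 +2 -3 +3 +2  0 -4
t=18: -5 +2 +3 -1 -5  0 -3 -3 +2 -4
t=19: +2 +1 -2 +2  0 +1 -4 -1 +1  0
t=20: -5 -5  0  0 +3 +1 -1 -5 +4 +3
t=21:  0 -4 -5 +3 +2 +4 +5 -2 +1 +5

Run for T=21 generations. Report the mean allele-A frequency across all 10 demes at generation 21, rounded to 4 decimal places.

t=0: k=[87 87 87 87 87 87 87 87 87 0]
t=1: x=[87.0000 87.0000 87.0000 87.0000 87.0000 87.0000 87.0000 87.0000 82.6500 4.3500] k=[87 87 87 87 87 87 87 87 79 6]
t=2: x=[87.0000 87.0000 87.0000 87.0000 87.0000 87.0000 87.0000 86.6000 75.7500 9.6500] k=[87 87 87 87 87 87 87 87 76 5]
t=3: x=[87.0000 87.0000 87.0000 87.0000 87.0000 87.0000 87.0000 86.4500 73.0000 8.5500] k=[87 87 87 87 87 87 87 84 70 13]
t=4: x=[87.0000 87.0000 87.0000 87.0000 87.0000 87.0000 86.8500 83.4500 67.8500 15.8500] k=[87 87 87 87 87 87 82 80 67 18]
t=5: x=[87.0000 87.0000 87.0000 87.0000 87.0000 86.7500 82.1500 79.4500 65.2000 20.4500] k=[87 87 87 87 87 83 82 81 70 20]
t=6: x=[87.0000 87.0000 87.0000 87.0000 86.8000 83.1500 82.0000 80.5000 68.0500 22.5000] k=[87 87 87 87 87 87 86 79 68 27]
t=7: x=[87.0000 87.0000 87.0000 87.0000 87.0000 86.9500 85.7000 78.8000 66.5000 29.0500] k=[87 87 87 87 87 87 87 80 69 33]
t=8: x=[87.0000 87.0000 87.0000 87.0000 87.0000 87.0000 86.6500 79.8000 67.7500 34.8000] k=[87 87 87 87 87 87 87 75 64 34]
t=9: x=[87.0000 87.0000 87.0000 87.0000 87.0000 87.0000 86.4000 75.0500 63.0500 35.5000] k=[87 87 87 87 87 87 82 77 64 35]
t=10: x=[87.0000 87.0000 87.0000 87.0000 87.0000 86.7500 82.0000 76.6000 63.2000 36.4500] k=[87 87 87 87 87 87 78 72 61 37]
t=11: x=[87.0000 87.0000 87.0000 87.0000 87.0000 86.5500 78.1500 71.7500 60.3500 38.2000] k=[87 87 87 87 87 87 83 73 59 40]
t=12: x=[87.0000 87.0000 87.0000 87.0000 87.0000 86.8000 82.7000 72.8000 58.7500 40.9500] k=[87 87 87 87 87 87 81 77 58 40]
t=13: x=[87.0000 87.0000 87.0000 87.0000 87.0000 86.7000 81.1000 76.2500 58.0500 40.9000] k=[87 87 87 87 87 82 85 74 55 41]
t=14: x=[87.0000 87.0000 87.0000 87.0000 86.7500 82.4000 84.3000 73.6000 55.2500 41.7000] k=[87 87 87 87 85 80 81 73 57 40]
t=15: x=[87.0000 87.0000 87.0000 86.9000 84.8500 80.3000 80.5500 72.6000 56.9500 40.8500] k=[87 87 87 87 87 76 76 70 58 45]
t=16: x=[87.0000 87.0000 87.0000 87.0000 86.4500 76.5500 75.7000 69.7000 57.9500 45.6500] k=[87 87 87 87 81 79 72 73 63 47]
t=17: x=[87.0000 87.0000 87.0000 86.7000 81.2000 78.7500 72.4000 72.4500 62.7000 47.8000] k=[87 87 87 87 83 76 75 74 63 44]
t=18: x=[87.0000 87.0000 87.0000 86.8000 82.8500 76.3000 75.0000 73.5000 62.6000 44.9500] k=[87 87 87 86 78 76 72 71 65 41]
t=19: x=[87.0000 87.0000 86.9500 85.6500 78.3000 75.9000 72.1500 70.7500 64.1000 42.2000] k=[87 87 85 87 78 77 68 70 65 42]
t=20: x=[87.0000 86.9000 85.2000 86.4500 78.4000 76.6000 68.5500 69.6500 64.1000 43.1500] k=[87 82 85 86 81 78 68 65 68 46]
t=21: x=[86.7500 82.4000 84.9000 85.7000 81.1000 77.6500 68.3500 65.3000 66.7500 47.1000] k=[87 78 80 87 83 82 73 63 68 52]

0.8655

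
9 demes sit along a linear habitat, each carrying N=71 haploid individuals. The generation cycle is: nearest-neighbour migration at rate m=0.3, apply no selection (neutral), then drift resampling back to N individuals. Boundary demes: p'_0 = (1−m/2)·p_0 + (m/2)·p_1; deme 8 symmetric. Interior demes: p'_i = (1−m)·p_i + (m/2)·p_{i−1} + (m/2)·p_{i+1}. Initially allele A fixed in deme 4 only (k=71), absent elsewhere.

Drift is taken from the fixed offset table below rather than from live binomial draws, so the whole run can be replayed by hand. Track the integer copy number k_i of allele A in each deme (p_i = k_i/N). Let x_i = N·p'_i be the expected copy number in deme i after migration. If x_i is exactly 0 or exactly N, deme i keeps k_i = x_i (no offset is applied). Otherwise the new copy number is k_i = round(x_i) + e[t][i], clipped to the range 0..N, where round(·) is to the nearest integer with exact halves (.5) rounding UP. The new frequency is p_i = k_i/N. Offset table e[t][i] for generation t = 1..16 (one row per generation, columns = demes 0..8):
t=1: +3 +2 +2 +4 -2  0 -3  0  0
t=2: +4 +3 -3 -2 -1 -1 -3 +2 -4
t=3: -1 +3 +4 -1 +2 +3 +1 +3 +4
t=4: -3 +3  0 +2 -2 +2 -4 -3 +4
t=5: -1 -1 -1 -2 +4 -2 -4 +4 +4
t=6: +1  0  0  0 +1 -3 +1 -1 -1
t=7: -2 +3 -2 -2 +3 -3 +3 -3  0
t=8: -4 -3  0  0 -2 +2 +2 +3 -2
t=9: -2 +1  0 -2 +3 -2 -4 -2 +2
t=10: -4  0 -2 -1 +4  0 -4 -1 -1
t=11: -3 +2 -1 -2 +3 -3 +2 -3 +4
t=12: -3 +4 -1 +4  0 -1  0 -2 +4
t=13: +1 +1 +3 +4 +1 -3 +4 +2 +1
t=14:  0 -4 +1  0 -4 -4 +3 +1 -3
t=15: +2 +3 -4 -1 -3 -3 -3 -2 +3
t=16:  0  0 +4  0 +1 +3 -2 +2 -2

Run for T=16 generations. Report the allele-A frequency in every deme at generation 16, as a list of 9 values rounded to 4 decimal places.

t=0: k=[0 0 0 0 71 0 0 0 0]
t=1: x=[0.0000 0.0000 0.0000 10.6500 49.7000 10.6500 0.0000 0.0000 0.0000] k=[0 0 0 15 48 11 0 0 0]
t=2: x=[0.0000 0.0000 2.2500 17.7000 37.5000 14.9000 1.6500 0.0000 0.0000] k=[0 0 0 16 37 14 0 0 0]
t=3: x=[0.0000 0.0000 2.4000 16.7500 30.4000 15.3500 2.1000 0.0000 0.0000] k=[0 0 6 16 32 18 3 0 0]
t=4: x=[0.0000 0.9000 6.6000 16.9000 27.5000 17.8500 4.8000 0.4500 0.0000] k=[0 4 7 19 26 20 1 0 0]
t=5: x=[0.6000 3.8500 8.3500 18.2500 24.0500 18.0500 3.7000 0.1500 0.0000] k=[0 3 7 16 28 16 0 4 0]
t=6: x=[0.4500 3.1500 7.7500 16.4500 24.4000 15.4000 3.0000 2.8000 0.6000] k=[1 3 8 16 25 12 4 2 0]
t=7: x=[1.3000 3.4500 8.4500 16.1500 21.7000 12.7500 4.9000 2.0000 0.3000] k=[0 6 6 14 25 10 8 0 0]
t=8: x=[0.9000 5.1000 7.2000 14.4500 21.1000 11.9500 7.1000 1.2000 0.0000] k=[0 2 7 14 19 14 9 4 0]
t=9: x=[0.3000 2.4500 7.3000 13.7000 17.5000 14.0000 9.0000 4.1500 0.6000] k=[0 3 7 12 21 12 5 2 3]
t=10: x=[0.4500 3.1500 7.1500 12.6000 18.3000 12.3000 5.6000 2.6000 2.8500] k=[0 3 5 12 22 12 2 2 2]
t=11: x=[0.4500 2.8500 5.7500 12.4500 19.0000 12.0000 3.5000 2.0000 2.0000] k=[0 5 5 10 22 9 6 0 6]
t=12: x=[0.7500 4.2500 5.7500 11.0500 18.2500 10.5000 5.5500 1.8000 5.1000] k=[0 8 5 15 18 10 6 0 9]
t=13: x=[1.2000 6.3500 6.9500 13.9500 16.3500 10.6000 5.7000 2.2500 7.6500] k=[2 7 10 18 17 8 10 4 9]
t=14: x=[2.7500 6.7000 10.7500 16.6500 15.8000 9.6500 8.8000 5.6500 8.2500] k=[3 3 12 17 12 6 12 7 5]
t=15: x=[3.0000 4.3500 11.4000 15.5000 11.8500 7.8000 10.3500 7.4500 5.3000] k=[5 7 7 15 9 5 7 5 8]
t=16: x=[5.3000 6.7000 8.2000 12.9000 9.3000 5.9000 6.4000 5.7500 7.5500] k=[5 7 12 13 10 9 4 8 6]

[0.0704, 0.0986, 0.1690, 0.1831, 0.1408, 0.1268, 0.0563, 0.1127, 0.0845]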